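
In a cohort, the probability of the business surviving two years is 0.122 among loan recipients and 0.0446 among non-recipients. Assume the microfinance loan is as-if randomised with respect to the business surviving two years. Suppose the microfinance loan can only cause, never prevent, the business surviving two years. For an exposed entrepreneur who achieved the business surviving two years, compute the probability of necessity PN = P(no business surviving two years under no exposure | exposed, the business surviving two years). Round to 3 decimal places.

PN ≈ 0.634

Let p₁ = 0.122, p₀ = 0.0446.
Under exogeneity and monotonicity, PN = (p₁ − p₀) / p₁.
PN = (0.122 − 0.0446) / 0.122 = 0.0774 / 0.122 ≈ 0.6344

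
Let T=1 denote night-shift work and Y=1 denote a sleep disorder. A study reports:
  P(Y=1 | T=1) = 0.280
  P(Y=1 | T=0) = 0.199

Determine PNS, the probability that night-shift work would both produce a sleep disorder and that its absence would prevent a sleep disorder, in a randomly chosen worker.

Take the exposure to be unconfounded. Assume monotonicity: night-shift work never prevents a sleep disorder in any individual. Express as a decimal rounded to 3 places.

PNS ≈ 0.081

Let p₁ = 0.28, p₀ = 0.199.
Under exogeneity and monotonicity, PNS = p₁ − p₀.
PNS = 0.28 − 0.199 = 0.081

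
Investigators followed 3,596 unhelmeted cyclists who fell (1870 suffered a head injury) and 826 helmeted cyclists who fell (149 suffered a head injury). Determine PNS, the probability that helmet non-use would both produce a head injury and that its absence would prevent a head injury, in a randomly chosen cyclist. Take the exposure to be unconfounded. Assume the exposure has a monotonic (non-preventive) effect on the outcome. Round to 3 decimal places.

p₁ = P(outcome | exposed) = 1870/3596 = 0.52002
p₀ = P(outcome | unexposed) = 149/826 = 0.18039
Under exogeneity and monotonicity, PNS = p₁ − p₀.
PNS = 0.52002 − 0.18039 = 0.33963

PNS ≈ 0.340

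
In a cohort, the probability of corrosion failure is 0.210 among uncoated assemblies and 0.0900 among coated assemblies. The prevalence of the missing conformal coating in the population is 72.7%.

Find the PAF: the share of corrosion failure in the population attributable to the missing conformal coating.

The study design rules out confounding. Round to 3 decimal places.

Let p₁ = 0.21, p₀ = 0.09.
Overall risk P(Y=1) = π·p₁ + (1−π)·p₀ = 0.727×0.21 + 0.273×0.09 = 0.17724.
Under exogeneity, PAF = [P(Y=1) − p₀] / P(Y=1).
PAF = (0.17724 − 0.09) / 0.17724 ≈ 0.4922

PAF ≈ 0.492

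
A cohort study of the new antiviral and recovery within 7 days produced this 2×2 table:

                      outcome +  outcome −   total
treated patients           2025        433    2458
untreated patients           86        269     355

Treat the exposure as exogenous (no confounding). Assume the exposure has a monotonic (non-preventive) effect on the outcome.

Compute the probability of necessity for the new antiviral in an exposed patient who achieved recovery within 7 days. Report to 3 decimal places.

PN ≈ 0.706

p₁ = P(outcome | exposed) = 2025/2458 = 0.82384
p₀ = P(outcome | unexposed) = 86/355 = 0.24225
Under exogeneity and monotonicity, PN = (p₁ − p₀) / p₁.
PN = (0.82384 − 0.24225) / 0.82384 = 0.58159 / 0.82384 ≈ 0.7059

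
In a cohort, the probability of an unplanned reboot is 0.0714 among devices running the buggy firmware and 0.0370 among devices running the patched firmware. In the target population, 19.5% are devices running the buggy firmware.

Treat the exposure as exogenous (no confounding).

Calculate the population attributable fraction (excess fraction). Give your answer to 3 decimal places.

Let p₁ = 0.0714, p₀ = 0.037.
Overall risk P(Y=1) = π·p₁ + (1−π)·p₀ = 0.195×0.0714 + 0.805×0.037 = 0.043708.
Under exogeneity, PAF = [P(Y=1) − p₀] / P(Y=1).
PAF = (0.043708 − 0.037) / 0.043708 ≈ 0.1535

PAF ≈ 0.153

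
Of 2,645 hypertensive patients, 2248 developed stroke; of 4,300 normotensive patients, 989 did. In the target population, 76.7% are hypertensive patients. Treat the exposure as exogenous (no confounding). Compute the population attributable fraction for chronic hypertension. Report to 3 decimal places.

PAF ≈ 0.674

p₁ = P(outcome | exposed) = 2248/2645 = 0.84991
p₀ = P(outcome | unexposed) = 989/4300 = 0.23
Overall risk P(Y=1) = π·p₁ + (1−π)·p₀ = 0.767×0.84991 + 0.233×0.23 = 0.70547.
Under exogeneity, PAF = [P(Y=1) − p₀] / P(Y=1).
PAF = (0.70547 − 0.23) / 0.70547 ≈ 0.6740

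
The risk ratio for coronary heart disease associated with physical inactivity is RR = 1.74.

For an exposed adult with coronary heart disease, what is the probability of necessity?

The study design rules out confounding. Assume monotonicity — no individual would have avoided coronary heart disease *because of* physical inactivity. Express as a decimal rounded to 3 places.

Under exogeneity and monotonicity, PN = (RR − 1) / RR = 1 − 1/RR.
PN = (1.74 − 1) / 1.74 = 0.74 / 1.74 ≈ 0.4253

PN ≈ 0.425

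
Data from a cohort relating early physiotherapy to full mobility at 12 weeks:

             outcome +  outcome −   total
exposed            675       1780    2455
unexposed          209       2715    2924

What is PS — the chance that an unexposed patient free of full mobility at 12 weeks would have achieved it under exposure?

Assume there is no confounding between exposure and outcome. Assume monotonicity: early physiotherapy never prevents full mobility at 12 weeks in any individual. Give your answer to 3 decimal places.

PS ≈ 0.219

p₁ = P(outcome | exposed) = 675/2455 = 0.27495
p₀ = P(outcome | unexposed) = 209/2924 = 0.071477
Under exogeneity and monotonicity, PS = (p₁ − p₀) / (1 − p₀).
PS = (0.27495 − 0.071477) / (1 − 0.071477) = 0.20347 / 0.92852 ≈ 0.2191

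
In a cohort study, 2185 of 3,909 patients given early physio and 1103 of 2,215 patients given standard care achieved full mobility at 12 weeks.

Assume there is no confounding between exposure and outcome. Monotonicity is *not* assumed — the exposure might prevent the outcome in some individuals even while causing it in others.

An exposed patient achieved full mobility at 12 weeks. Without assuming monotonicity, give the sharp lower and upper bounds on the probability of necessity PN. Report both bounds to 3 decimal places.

p₁ = P(outcome | exposed) = 2185/3909 = 0.55897
p₀ = P(outcome | unexposed) = 1103/2215 = 0.49797
Under exogeneity alone the bounds on PN are max{0,(p₁−p₀)/p₁} ≤ PN ≤ min{1,(1−p₀)/p₁}.
  lower = (p₁ − p₀)/p₁ = 0.060998 / 0.55897 ≈ 0.1091
  upper = min{1, (1 − p₀)/p₁} = 0.50203 / 0.55897 ≈ 0.8981

0.109 ≤ PN ≤ 0.898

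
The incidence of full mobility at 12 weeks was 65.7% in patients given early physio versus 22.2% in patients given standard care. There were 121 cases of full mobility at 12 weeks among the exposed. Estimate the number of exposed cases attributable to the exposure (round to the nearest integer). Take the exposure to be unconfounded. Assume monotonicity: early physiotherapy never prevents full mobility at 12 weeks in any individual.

about 80 cases

p₁ = 0.657, p₀ = 0.222.
PN = (p₁ − p₀)/p₁ = (0.657 − 0.222) / 0.657 ≈ 0.66210.
Attributable cases ≈ PN × (exposed cases) = 0.66210 × 121 ≈ 80.11.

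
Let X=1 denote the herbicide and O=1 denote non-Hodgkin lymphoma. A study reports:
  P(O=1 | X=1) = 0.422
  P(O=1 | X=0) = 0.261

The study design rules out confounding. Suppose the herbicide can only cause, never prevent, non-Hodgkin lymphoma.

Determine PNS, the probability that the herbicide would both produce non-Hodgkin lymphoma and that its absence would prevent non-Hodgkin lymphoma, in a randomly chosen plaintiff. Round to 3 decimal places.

Let p₁ = 0.422, p₀ = 0.261.
Under exogeneity and monotonicity, PNS = p₁ − p₀.
PNS = 0.422 − 0.261 = 0.161

PNS ≈ 0.161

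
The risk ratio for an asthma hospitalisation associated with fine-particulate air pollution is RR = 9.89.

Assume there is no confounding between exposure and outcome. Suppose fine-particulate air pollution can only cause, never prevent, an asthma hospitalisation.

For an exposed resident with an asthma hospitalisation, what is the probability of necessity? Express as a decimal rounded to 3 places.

PN ≈ 0.899

Under exogeneity and monotonicity, PN = (RR − 1) / RR = 1 − 1/RR.
PN = (9.89 − 1) / 9.89 = 8.89 / 9.89 ≈ 0.8989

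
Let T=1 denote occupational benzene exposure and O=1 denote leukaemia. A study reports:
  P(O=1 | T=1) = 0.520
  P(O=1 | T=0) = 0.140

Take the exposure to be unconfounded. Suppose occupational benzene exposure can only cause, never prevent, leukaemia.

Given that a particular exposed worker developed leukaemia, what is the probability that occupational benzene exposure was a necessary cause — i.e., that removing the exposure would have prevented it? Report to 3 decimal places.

PN ≈ 0.731

Let p₁ = 0.52, p₀ = 0.14.
Under exogeneity and monotonicity, PN = (p₁ − p₀) / p₁.
PN = (0.52 − 0.14) / 0.52 = 0.38 / 0.52 ≈ 0.7308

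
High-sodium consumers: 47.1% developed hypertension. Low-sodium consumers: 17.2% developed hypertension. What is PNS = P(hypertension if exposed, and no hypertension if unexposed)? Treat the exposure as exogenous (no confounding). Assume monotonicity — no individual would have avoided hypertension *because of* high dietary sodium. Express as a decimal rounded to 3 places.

PNS ≈ 0.299

p₁ = 0.471, p₀ = 0.172.
Under exogeneity and monotonicity, PNS = p₁ − p₀.
PNS = 0.471 − 0.172 = 0.299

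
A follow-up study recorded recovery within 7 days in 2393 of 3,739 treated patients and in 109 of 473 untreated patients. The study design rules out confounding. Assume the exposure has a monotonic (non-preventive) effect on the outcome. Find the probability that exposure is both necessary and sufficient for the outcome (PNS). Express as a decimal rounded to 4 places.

PNS ≈ 0.4096

p₁ = P(outcome | exposed) = 2393/3739 = 0.64001
p₀ = P(outcome | unexposed) = 109/473 = 0.23044
Under exogeneity and monotonicity, PNS = p₁ − p₀.
PNS = 0.64001 − 0.23044 = 0.40957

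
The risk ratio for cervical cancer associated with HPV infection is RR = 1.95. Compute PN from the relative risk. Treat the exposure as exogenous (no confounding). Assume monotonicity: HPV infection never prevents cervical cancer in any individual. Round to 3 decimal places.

Under exogeneity and monotonicity, PN = (RR − 1) / RR = 1 − 1/RR.
PN = (1.95 − 1) / 1.95 = 0.95 / 1.95 ≈ 0.4872

PN ≈ 0.487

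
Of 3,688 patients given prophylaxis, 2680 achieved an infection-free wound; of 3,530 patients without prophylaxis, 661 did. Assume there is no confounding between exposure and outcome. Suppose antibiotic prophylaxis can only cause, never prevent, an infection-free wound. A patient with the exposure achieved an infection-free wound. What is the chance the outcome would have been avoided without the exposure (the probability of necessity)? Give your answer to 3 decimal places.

p₁ = P(outcome | exposed) = 2680/3688 = 0.72668
p₀ = P(outcome | unexposed) = 661/3530 = 0.18725
Under exogeneity and monotonicity, PN = (p₁ − p₀) / p₁.
PN = (0.72668 − 0.18725) / 0.72668 = 0.53943 / 0.72668 ≈ 0.7423

PN ≈ 0.742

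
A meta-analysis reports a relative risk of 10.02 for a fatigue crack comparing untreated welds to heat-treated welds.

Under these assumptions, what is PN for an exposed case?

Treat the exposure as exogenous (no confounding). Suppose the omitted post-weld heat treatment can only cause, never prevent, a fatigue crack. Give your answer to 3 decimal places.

PN ≈ 0.900

Under exogeneity and monotonicity, PN = (RR − 1) / RR = 1 − 1/RR.
PN = (10.02 − 1) / 10.02 = 9.02 / 10.02 ≈ 0.9002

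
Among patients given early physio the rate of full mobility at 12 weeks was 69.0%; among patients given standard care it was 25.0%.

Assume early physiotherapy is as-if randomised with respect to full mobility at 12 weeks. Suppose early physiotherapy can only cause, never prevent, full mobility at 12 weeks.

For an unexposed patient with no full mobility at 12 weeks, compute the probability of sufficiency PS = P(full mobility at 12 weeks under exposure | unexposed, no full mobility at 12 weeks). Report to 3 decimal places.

p₁ = 0.69, p₀ = 0.25.
Under exogeneity and monotonicity, PS = (p₁ − p₀) / (1 − p₀).
PS = (0.69 − 0.25) / (1 − 0.25) = 0.44 / 0.75 ≈ 0.5867

PS ≈ 0.587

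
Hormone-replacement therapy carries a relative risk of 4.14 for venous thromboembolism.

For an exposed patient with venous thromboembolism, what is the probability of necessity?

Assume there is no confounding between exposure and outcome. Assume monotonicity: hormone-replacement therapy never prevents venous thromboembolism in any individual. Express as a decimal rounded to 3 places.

PN ≈ 0.758

Under exogeneity and monotonicity, PN = (RR − 1) / RR = 1 − 1/RR.
PN = (4.14 − 1) / 4.14 = 3.14 / 4.14 ≈ 0.7585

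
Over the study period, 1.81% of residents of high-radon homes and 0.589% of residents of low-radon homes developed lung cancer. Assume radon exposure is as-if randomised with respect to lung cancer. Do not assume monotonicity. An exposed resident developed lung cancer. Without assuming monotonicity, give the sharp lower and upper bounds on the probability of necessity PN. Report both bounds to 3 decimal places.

p₁ = 0.0181, p₀ = 0.00589.
Under exogeneity alone the bounds on PN are max{0,(p₁−p₀)/p₁} ≤ PN ≤ min{1,(1−p₀)/p₁}.
  lower = (p₁ − p₀)/p₁ = 0.01221 / 0.0181 ≈ 0.6746
  upper = min{1, (1 − p₀)/p₁} = 0.99411 / 0.0181 ≈ 54.9232 → capped at 1

0.675 ≤ PN ≤ 1.000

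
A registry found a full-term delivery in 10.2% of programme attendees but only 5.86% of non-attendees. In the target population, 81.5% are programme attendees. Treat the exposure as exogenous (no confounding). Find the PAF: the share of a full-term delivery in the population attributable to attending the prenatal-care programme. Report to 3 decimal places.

PAF ≈ 0.376

p₁ = 0.102, p₀ = 0.0586.
Overall risk P(Y=1) = π·p₁ + (1−π)·p₀ = 0.815×0.102 + 0.185×0.0586 = 0.093971.
Under exogeneity, PAF = [P(Y=1) − p₀] / P(Y=1).
PAF = (0.093971 − 0.0586) / 0.093971 ≈ 0.3764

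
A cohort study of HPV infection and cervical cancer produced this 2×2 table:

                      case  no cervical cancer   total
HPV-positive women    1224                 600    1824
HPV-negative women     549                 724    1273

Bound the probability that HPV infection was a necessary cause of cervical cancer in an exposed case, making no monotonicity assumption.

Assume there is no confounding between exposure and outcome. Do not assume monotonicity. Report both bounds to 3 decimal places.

0.357 ≤ PN ≤ 0.848

p₁ = P(outcome | exposed) = 1224/1824 = 0.67105
p₀ = P(outcome | unexposed) = 549/1273 = 0.43126
Under exogeneity alone the bounds on PN are max{0,(p₁−p₀)/p₁} ≤ PN ≤ min{1,(1−p₀)/p₁}.
  lower = (p₁ − p₀)/p₁ = 0.23979 / 0.67105 ≈ 0.3573
  upper = min{1, (1 − p₀)/p₁} = 0.56874 / 0.67105 ≈ 0.8475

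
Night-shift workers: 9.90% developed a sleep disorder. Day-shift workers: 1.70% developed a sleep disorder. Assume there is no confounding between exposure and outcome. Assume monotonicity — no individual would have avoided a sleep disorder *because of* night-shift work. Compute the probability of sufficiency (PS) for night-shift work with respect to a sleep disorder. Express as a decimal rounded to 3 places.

p₁ = 0.099, p₀ = 0.017.
Under exogeneity and monotonicity, PS = (p₁ − p₀) / (1 − p₀).
PS = (0.099 − 0.017) / (1 − 0.017) = 0.082 / 0.983 ≈ 0.0834

PS ≈ 0.083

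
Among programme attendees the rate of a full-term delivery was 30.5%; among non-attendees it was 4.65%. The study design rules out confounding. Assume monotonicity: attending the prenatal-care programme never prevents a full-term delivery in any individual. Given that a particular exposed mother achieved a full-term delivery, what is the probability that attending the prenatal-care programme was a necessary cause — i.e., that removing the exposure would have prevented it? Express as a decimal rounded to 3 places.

PN ≈ 0.848

p₁ = 0.305, p₀ = 0.0465.
Under exogeneity and monotonicity, PN = (p₁ − p₀) / p₁.
PN = (0.305 − 0.0465) / 0.305 = 0.2585 / 0.305 ≈ 0.8475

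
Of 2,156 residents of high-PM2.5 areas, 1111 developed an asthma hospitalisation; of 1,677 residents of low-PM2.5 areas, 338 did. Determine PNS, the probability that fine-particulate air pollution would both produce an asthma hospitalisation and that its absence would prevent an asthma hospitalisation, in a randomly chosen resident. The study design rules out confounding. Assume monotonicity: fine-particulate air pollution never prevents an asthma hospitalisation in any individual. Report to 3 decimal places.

p₁ = P(outcome | exposed) = 1111/2156 = 0.51531
p₀ = P(outcome | unexposed) = 338/1677 = 0.20155
Under exogeneity and monotonicity, PNS = p₁ − p₀.
PNS = 0.51531 − 0.20155 = 0.31376

PNS ≈ 0.314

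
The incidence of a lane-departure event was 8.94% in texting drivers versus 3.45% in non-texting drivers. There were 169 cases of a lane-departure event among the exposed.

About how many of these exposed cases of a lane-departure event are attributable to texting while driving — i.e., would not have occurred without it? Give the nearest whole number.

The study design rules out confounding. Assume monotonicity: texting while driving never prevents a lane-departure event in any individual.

p₁ = 0.0894, p₀ = 0.0345.
PN = (p₁ − p₀)/p₁ = (0.0894 − 0.0345) / 0.0894 ≈ 0.61409.
Attributable cases ≈ PN × (exposed cases) = 0.61409 × 169 ≈ 103.78.

about 104 cases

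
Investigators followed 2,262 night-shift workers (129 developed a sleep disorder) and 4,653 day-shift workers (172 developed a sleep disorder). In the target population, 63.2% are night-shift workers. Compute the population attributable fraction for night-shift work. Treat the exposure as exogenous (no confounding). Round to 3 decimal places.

PAF ≈ 0.255

p₁ = P(outcome | exposed) = 129/2262 = 0.057029
p₀ = P(outcome | unexposed) = 172/4653 = 0.036965
Overall risk P(Y=1) = π·p₁ + (1−π)·p₀ = 0.632×0.057029 + 0.368×0.036965 = 0.049646.
Under exogeneity, PAF = [P(Y=1) − p₀] / P(Y=1).
PAF = (0.049646 − 0.036965) / 0.049646 ≈ 0.2554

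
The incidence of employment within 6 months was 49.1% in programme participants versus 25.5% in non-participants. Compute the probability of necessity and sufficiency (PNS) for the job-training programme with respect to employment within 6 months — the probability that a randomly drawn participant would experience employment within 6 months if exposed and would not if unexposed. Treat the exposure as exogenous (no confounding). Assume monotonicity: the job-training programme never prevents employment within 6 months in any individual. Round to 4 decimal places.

p₁ = 0.491, p₀ = 0.255.
Under exogeneity and monotonicity, PNS = p₁ − p₀.
PNS = 0.491 − 0.255 = 0.236

PNS ≈ 0.2360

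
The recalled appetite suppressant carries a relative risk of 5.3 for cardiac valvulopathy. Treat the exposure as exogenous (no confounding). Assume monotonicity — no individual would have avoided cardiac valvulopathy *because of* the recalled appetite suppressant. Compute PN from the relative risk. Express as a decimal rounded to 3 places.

Under exogeneity and monotonicity, PN = (RR − 1) / RR = 1 − 1/RR.
PN = (5.3 − 1) / 5.3 = 4.3 / 5.3 ≈ 0.8113

PN ≈ 0.811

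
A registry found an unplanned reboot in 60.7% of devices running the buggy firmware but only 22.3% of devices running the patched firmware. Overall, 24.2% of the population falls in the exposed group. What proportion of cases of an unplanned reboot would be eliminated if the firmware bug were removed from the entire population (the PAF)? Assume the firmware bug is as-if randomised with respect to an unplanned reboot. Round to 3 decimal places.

p₁ = 0.607, p₀ = 0.223.
Overall risk P(Y=1) = π·p₁ + (1−π)·p₀ = 0.242×0.607 + 0.758×0.223 = 0.31593.
Under exogeneity, PAF = [P(Y=1) − p₀] / P(Y=1).
PAF = (0.31593 − 0.223) / 0.31593 ≈ 0.2941

PAF ≈ 0.294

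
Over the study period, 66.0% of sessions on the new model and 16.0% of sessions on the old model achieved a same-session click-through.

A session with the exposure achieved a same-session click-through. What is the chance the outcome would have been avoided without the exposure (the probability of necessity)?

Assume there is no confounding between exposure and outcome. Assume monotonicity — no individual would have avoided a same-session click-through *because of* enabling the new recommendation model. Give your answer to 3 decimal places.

PN ≈ 0.758

p₁ = 0.66, p₀ = 0.16.
Under exogeneity and monotonicity, PN = (p₁ − p₀) / p₁.
PN = (0.66 − 0.16) / 0.66 = 0.5 / 0.66 ≈ 0.7576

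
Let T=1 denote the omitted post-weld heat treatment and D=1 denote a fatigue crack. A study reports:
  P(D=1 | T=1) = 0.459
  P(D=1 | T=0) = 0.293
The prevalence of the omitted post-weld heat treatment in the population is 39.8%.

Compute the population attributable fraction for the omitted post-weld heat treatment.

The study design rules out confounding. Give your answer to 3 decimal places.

Let p₁ = 0.459, p₀ = 0.293.
Overall risk P(Y=1) = π·p₁ + (1−π)·p₀ = 0.398×0.459 + 0.602×0.293 = 0.35907.
Under exogeneity, PAF = [P(Y=1) − p₀] / P(Y=1).
PAF = (0.35907 − 0.293) / 0.35907 ≈ 0.1840

PAF ≈ 0.184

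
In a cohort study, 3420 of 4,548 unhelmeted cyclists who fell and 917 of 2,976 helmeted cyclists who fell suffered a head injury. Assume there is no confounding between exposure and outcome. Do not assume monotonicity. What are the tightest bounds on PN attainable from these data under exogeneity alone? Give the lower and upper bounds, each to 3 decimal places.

p₁ = P(outcome | exposed) = 3420/4548 = 0.75198
p₀ = P(outcome | unexposed) = 917/2976 = 0.30813
Under exogeneity alone the bounds on PN are max{0,(p₁−p₀)/p₁} ≤ PN ≤ min{1,(1−p₀)/p₁}.
  lower = (p₁ − p₀)/p₁ = 0.44385 / 0.75198 ≈ 0.5902
  upper = min{1, (1 − p₀)/p₁} = 0.69187 / 0.75198 ≈ 0.9201

0.590 ≤ PN ≤ 0.920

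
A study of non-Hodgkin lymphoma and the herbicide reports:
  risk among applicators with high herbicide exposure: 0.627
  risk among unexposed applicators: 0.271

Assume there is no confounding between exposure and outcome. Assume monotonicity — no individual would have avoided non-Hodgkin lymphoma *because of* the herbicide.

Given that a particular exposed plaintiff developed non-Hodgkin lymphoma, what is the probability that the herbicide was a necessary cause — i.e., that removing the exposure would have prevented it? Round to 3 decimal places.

Let p₁ = 0.627, p₀ = 0.271.
Under exogeneity and monotonicity, PN = (p₁ − p₀) / p₁.
PN = (0.627 − 0.271) / 0.627 = 0.356 / 0.627 ≈ 0.5678

PN ≈ 0.568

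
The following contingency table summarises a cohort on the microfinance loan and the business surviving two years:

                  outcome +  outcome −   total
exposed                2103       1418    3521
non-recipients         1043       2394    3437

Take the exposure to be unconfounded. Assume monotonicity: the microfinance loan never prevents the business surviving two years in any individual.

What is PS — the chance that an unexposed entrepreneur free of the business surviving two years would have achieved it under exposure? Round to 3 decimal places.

p₁ = P(outcome | exposed) = 2103/3521 = 0.59727
p₀ = P(outcome | unexposed) = 1043/3437 = 0.30346
Under exogeneity and monotonicity, PS = (p₁ − p₀)/(1 − p₀).
PS = (0.59727 − 0.30346) / 0.69654 ≈ 0.4218

PS ≈ 0.422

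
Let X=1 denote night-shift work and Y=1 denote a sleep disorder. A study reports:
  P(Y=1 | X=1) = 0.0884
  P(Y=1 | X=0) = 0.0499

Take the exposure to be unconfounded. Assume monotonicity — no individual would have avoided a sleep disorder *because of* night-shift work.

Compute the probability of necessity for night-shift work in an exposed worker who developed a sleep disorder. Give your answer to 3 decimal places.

PN ≈ 0.436

Let p₁ = 0.0884, p₀ = 0.0499.
Under exogeneity and monotonicity, PN = (p₁ − p₀) / p₁.
PN = (0.0884 − 0.0499) / 0.0884 = 0.0385 / 0.0884 ≈ 0.4355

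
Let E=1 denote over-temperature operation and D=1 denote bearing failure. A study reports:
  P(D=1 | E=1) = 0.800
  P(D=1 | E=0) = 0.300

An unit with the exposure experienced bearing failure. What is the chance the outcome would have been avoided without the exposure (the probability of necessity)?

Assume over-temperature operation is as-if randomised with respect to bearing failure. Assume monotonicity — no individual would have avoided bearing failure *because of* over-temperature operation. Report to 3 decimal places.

Let p₁ = 0.8, p₀ = 0.3.
Under exogeneity and monotonicity, PN = (p₁ − p₀) / p₁.
PN = (0.8 − 0.3) / 0.8 = 0.5 / 0.8 ≈ 0.6250

PN ≈ 0.625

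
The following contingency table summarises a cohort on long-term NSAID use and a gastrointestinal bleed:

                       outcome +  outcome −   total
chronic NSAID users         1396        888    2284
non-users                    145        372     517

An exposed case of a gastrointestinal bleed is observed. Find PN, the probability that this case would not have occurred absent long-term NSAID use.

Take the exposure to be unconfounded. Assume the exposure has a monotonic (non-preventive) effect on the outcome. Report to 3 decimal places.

p₁ = P(outcome | exposed) = 1396/2284 = 0.61121
p₀ = P(outcome | unexposed) = 145/517 = 0.28046
Under exogeneity and monotonicity, PN = (p₁ − p₀)/p₁.
PN = (0.61121 − 0.28046) / 0.61121 ≈ 0.5411

PN ≈ 0.541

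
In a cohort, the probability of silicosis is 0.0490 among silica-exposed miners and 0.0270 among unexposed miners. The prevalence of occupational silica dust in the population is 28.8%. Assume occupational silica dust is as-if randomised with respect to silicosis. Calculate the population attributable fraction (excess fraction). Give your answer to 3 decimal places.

PAF ≈ 0.190

Let p₁ = 0.049, p₀ = 0.027.
Overall risk P(Y=1) = π·p₁ + (1−π)·p₀ = 0.288×0.049 + 0.712×0.027 = 0.033336.
Under exogeneity, PAF = [P(Y=1) − p₀] / P(Y=1).
PAF = (0.033336 − 0.027) / 0.033336 ≈ 0.1901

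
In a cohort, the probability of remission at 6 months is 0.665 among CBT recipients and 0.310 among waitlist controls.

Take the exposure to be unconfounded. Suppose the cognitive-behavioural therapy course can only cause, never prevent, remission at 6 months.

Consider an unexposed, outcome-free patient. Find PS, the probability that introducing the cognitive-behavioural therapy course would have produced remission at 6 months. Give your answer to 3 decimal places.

Let p₁ = 0.665, p₀ = 0.31.
Under exogeneity and monotonicity, PS = (p₁ − p₀) / (1 − p₀).
PS = (0.665 − 0.31) / (1 − 0.31) = 0.355 / 0.69 ≈ 0.5145

PS ≈ 0.514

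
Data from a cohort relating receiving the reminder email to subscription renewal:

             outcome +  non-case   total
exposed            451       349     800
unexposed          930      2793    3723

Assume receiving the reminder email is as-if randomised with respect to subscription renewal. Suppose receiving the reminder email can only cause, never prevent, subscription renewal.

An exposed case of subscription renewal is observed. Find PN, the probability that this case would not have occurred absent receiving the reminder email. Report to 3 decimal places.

p₁ = P(outcome | exposed) = 451/800 = 0.56375
p₀ = P(outcome | unexposed) = 930/3723 = 0.2498
Under exogeneity and monotonicity, PN = (p₁ − p₀)/p₁.
PN = (0.56375 − 0.2498) / 0.56375 ≈ 0.5569

PN ≈ 0.557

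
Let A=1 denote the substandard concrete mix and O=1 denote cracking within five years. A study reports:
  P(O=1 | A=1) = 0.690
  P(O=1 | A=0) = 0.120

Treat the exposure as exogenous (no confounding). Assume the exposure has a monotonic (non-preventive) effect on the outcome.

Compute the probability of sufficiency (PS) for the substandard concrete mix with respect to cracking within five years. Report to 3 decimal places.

PS ≈ 0.648

Let p₁ = 0.69, p₀ = 0.12.
Under exogeneity and monotonicity, PS = (p₁ − p₀) / (1 − p₀).
PS = (0.69 − 0.12) / (1 − 0.12) = 0.57 / 0.88 ≈ 0.6477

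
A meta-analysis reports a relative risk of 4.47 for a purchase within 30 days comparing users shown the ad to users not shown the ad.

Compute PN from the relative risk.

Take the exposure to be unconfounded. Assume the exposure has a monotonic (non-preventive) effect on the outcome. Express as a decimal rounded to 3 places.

PN ≈ 0.776

Under exogeneity and monotonicity, PN = (RR − 1) / RR = 1 − 1/RR.
PN = (4.47 − 1) / 4.47 = 3.47 / 4.47 ≈ 0.7763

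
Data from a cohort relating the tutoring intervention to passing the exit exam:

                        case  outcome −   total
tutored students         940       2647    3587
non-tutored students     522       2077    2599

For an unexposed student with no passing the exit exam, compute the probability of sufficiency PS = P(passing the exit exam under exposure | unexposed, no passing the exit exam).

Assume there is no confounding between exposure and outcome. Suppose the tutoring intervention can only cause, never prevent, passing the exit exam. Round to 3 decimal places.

p₁ = P(outcome | exposed) = 940/3587 = 0.26206
p₀ = P(outcome | unexposed) = 522/2599 = 0.20085
Under exogeneity and monotonicity, PS = (p₁ − p₀) / (1 − p₀).
PS = (0.26206 − 0.20085) / (1 − 0.20085) = 0.061211 / 0.79915 ≈ 0.0766

PS ≈ 0.077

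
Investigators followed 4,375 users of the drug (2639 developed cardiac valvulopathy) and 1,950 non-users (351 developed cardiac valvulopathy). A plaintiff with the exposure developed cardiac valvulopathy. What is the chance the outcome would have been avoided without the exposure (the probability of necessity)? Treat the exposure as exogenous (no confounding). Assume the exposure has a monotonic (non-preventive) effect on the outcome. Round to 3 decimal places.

PN ≈ 0.702

p₁ = P(outcome | exposed) = 2639/4375 = 0.6032
p₀ = P(outcome | unexposed) = 351/1950 = 0.18
Under exogeneity and monotonicity, PN = (p₁ − p₀) / p₁.
PN = (0.6032 − 0.18) / 0.6032 = 0.4232 / 0.6032 ≈ 0.7016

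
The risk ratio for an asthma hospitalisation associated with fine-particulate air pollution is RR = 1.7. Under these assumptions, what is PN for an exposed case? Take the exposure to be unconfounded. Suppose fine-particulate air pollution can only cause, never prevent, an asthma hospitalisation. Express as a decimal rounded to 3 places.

PN ≈ 0.412

Under exogeneity and monotonicity, PN = (RR − 1) / RR = 1 − 1/RR.
PN = (1.7 − 1) / 1.7 = 0.7 / 1.7 ≈ 0.4118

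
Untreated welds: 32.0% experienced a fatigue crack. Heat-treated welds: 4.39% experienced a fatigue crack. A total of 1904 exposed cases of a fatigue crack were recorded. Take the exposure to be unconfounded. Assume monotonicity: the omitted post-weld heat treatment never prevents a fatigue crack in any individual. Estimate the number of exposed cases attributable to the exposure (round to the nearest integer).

p₁ = 0.32, p₀ = 0.0439.
PN = (p₁ − p₀)/p₁ = (0.32 − 0.0439) / 0.32 ≈ 0.86281.
Attributable cases ≈ PN × (exposed cases) = 0.86281 × 1904 ≈ 1642.80.

about 1643 cases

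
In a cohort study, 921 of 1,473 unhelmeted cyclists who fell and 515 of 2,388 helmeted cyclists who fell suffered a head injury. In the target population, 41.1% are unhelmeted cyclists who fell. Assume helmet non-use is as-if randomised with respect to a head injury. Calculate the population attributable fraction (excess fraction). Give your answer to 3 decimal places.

p₁ = P(outcome | exposed) = 921/1473 = 0.62525
p₀ = P(outcome | unexposed) = 515/2388 = 0.21566
Overall risk P(Y=1) = π·p₁ + (1−π)·p₀ = 0.411×0.62525 + 0.589×0.21566 = 0.384.
Under exogeneity, PAF = [P(Y=1) − p₀] / P(Y=1).
PAF = (0.384 − 0.21566) / 0.384 ≈ 0.4384

PAF ≈ 0.438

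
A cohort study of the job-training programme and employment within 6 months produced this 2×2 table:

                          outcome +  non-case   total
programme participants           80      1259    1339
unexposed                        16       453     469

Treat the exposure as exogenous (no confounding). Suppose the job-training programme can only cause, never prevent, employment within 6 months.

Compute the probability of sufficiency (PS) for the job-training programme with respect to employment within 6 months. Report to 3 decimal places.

p₁ = P(outcome | exposed) = 80/1339 = 0.059746
p₀ = P(outcome | unexposed) = 16/469 = 0.034115
Under exogeneity and monotonicity, PS = (p₁ − p₀)/(1 − p₀).
PS = (0.059746 − 0.034115) / 0.96588 ≈ 0.0265

PS ≈ 0.027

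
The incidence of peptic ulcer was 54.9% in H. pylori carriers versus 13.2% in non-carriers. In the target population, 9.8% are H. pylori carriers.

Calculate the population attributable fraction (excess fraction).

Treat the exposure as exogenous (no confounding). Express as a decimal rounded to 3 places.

p₁ = 0.549, p₀ = 0.132.
Overall risk P(Y=1) = π·p₁ + (1−π)·p₀ = 0.098×0.549 + 0.902×0.132 = 0.17287.
Under exogeneity, PAF = [P(Y=1) − p₀] / P(Y=1).
PAF = (0.17287 − 0.132) / 0.17287 ≈ 0.2364

PAF ≈ 0.236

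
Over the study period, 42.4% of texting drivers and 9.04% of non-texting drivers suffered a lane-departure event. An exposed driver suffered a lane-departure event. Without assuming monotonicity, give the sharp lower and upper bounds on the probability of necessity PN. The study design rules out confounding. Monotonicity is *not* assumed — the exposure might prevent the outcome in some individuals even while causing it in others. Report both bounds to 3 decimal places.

0.787 ≤ PN ≤ 1.000

p₁ = 0.424, p₀ = 0.0904.
Under exogeneity alone the bounds on PN are max{0,(p₁−p₀)/p₁} ≤ PN ≤ min{1,(1−p₀)/p₁}.
  lower = (p₁ − p₀)/p₁ = 0.3336 / 0.424 ≈ 0.7868
  upper = min{1, (1 − p₀)/p₁} = 0.9096 / 0.424 ≈ 2.1453 → capped at 1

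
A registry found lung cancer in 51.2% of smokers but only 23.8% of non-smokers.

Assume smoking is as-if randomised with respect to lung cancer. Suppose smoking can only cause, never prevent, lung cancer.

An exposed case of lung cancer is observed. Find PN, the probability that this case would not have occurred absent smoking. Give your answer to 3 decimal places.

PN ≈ 0.535

p₁ = 0.512, p₀ = 0.238.
Under exogeneity and monotonicity, PN = (p₁ − p₀) / p₁.
PN = (0.512 − 0.238) / 0.512 = 0.274 / 0.512 ≈ 0.5352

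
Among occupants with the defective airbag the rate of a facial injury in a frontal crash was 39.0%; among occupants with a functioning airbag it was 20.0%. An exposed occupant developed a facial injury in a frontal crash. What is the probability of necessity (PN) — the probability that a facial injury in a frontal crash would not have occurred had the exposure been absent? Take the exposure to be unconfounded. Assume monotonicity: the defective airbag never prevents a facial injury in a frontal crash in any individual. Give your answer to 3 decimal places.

p₁ = 0.39, p₀ = 0.2.
Under exogeneity and monotonicity, PN = (p₁ − p₀) / p₁.
PN = (0.39 − 0.2) / 0.39 = 0.19 / 0.39 ≈ 0.4872

PN ≈ 0.487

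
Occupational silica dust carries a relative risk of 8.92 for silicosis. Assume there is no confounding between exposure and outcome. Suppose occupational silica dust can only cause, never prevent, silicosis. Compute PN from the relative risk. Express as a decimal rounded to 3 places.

Under exogeneity and monotonicity, PN = (RR − 1) / RR = 1 − 1/RR.
PN = (8.92 − 1) / 8.92 = 7.92 / 8.92 ≈ 0.8879

PN ≈ 0.888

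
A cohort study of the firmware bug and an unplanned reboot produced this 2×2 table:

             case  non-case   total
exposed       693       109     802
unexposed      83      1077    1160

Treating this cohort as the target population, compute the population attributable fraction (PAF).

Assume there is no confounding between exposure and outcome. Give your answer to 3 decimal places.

p₁ = P(outcome | exposed) = 693/802 = 0.86409
p₀ = P(outcome | unexposed) = 83/1160 = 0.071552
Exposure prevalence π = 802/1962 = 0.40877; overall risk P(Y=1) = 0.39551.
Under exogeneity, PAF = [P(Y=1) − p₀]/P(Y=1).
PAF = (0.39551 − 0.071552) / 0.39551 ≈ 0.8191

PAF ≈ 0.819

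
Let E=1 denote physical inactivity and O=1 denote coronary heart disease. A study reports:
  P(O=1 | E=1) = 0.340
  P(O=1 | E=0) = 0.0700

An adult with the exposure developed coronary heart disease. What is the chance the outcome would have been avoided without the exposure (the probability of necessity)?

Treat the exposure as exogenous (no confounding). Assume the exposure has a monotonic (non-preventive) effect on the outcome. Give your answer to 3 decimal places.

Let p₁ = 0.34, p₀ = 0.07.
Under exogeneity and monotonicity, PN = (p₁ − p₀) / p₁.
PN = (0.34 − 0.07) / 0.34 = 0.27 / 0.34 ≈ 0.7941

PN ≈ 0.794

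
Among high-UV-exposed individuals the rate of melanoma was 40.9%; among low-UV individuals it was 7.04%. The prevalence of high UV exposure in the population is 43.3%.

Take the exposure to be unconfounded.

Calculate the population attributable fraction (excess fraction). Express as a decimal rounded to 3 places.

PAF ≈ 0.676

p₁ = 0.409, p₀ = 0.0704.
Overall risk P(Y=1) = π·p₁ + (1−π)·p₀ = 0.433×0.409 + 0.567×0.0704 = 0.21701.
Under exogeneity, PAF = [P(Y=1) − p₀] / P(Y=1).
PAF = (0.21701 − 0.0704) / 0.21701 ≈ 0.6756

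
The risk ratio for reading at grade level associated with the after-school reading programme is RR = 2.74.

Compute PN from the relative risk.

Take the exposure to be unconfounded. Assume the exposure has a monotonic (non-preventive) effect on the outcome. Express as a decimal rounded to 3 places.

Under exogeneity and monotonicity, PN = (RR − 1) / RR = 1 − 1/RR.
PN = (2.74 − 1) / 2.74 = 1.74 / 2.74 ≈ 0.6350

PN ≈ 0.635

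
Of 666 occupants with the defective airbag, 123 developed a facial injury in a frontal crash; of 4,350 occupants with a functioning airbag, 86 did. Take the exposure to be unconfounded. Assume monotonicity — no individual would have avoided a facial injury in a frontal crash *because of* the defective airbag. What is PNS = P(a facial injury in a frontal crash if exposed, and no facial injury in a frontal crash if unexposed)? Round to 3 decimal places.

p₁ = P(outcome | exposed) = 123/666 = 0.18468
p₀ = P(outcome | unexposed) = 86/4350 = 0.01977
Under exogeneity and monotonicity, PNS = p₁ − p₀.
PNS = 0.18468 − 0.01977 = 0.16491

PNS ≈ 0.165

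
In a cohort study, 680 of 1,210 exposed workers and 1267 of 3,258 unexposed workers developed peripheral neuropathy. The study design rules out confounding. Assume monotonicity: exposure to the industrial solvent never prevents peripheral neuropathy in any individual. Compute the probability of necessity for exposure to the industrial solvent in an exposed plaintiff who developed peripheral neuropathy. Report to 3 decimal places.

PN ≈ 0.308

p₁ = P(outcome | exposed) = 680/1210 = 0.56198
p₀ = P(outcome | unexposed) = 1267/3258 = 0.38889
Under exogeneity and monotonicity, PN = (p₁ − p₀) / p₁.
PN = (0.56198 − 0.38889) / 0.56198 = 0.17309 / 0.56198 ≈ 0.3080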